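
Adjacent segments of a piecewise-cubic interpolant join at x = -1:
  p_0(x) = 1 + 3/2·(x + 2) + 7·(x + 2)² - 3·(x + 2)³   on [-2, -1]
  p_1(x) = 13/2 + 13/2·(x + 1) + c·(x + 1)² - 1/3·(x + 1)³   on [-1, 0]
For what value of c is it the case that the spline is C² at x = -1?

-2

p_0''(x) = 14 - 18·(x + 2), so p_0''(-1) = -4. On the right, p_1''(-1) = 2c, so c = -2.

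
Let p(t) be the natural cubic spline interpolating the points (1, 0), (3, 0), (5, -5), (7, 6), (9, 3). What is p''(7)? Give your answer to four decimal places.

Put M_i = p'' at the i-th knot. Here h = (2, 2, 2, 2) and Δ = (0, -5/2, 11/2, -3/2), so the interior equations h_(i-1)·M_(i-1) + 2(h_(i-1)+h_i)·M_i + h_i·M_(i+1) = 6(Δ_i − Δ_(i-1)) read
  2·M_0 + 8·M_1 + 2·M_2 = 6(Δ_1 - Δ_0) = -15
  2·M_1 + 8·M_2 + 2·M_3 = 6(Δ_2 - Δ_1) = 48
  2·M_2 + 8·M_3 + 2·M_4 = 6(Δ_3 - Δ_2) = -42
Natural end conditions: M_0 = M_4 = 0.
Hence M_0 = 0, M_1 = -459/112, M_2 = 249/28, M_3 = -837/112, M_4 = 0.

-7.4732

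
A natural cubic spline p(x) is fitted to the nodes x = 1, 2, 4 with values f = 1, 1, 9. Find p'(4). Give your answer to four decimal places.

5.3333

Let M_i = p''(x_i). Step sizes h_i = 1, 2; slopes of the chords Δ_i = (y_(i+1) - y_i)/h_i = 0, 4.
  1·M_0 + 6·M_1 + 2·M_2 = 6(Δ_1 - Δ_0) = 24
Natural end conditions: M_0 = M_2 = 0.
Hence M_0 = 0, M_1 = 4, M_2 = 0.
On [2, 4], p'(x) = b_1 + 2c_1·(x - 2) + 3d_1·(x - 2)² with b_1 = Δ_1 - h_1(2M_1 + M_2)/6 = 4/3, c_1 = M_1/2 = 2, d_1 = (M_2 - M_1)/(6h_1) = -1/3. So p'(4) = 16/3.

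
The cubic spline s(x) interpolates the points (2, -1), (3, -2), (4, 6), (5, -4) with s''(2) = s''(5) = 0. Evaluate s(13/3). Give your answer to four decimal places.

Write M_i for s''(x_i). With h_i = 1, 1, 1 and divided differences Δ_i = -1, 8, -10, the continuity of s' gives the tridiagonal system
  1·M_0 + 4·M_1 + 1·M_2 = 6(Δ_1 - Δ_0) = 54
  1·M_1 + 4·M_2 + 1·M_3 = 6(Δ_2 - Δ_1) = -108
Natural end conditions: M_0 = M_3 = 0.
Forward elimination and back-substitution give M_0 = 0, M_1 = 108/5, M_2 = -162/5, M_3 = 0.
On [4, 5], s(x) = 6 + 4/5·(x - 4) - 81/5·(x - 4)² + 27/5·(x - 4)³.
With (x - 4) = 1/3: s(13/3) = 14/3.

4.6667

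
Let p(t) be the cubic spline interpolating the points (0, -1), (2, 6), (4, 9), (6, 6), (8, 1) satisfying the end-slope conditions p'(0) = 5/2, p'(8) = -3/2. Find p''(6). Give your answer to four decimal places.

-0.8214

Put m_i = p'' at the i-th knot. Here h = (2, 2, 2, 2) and Δ = (7/2, 3/2, -3/2, -5/2), so the interior equations h_(i-1)·m_(i-1) + 2(h_(i-1)+h_i)·m_i + h_i·m_(i+1) = 6(Δ_i − Δ_(i-1)) read
  2·m_0 + 8·m_1 + 2·m_2 = 6(Δ_1 - Δ_0) = -12
  2·m_1 + 8·m_2 + 2·m_3 = 6(Δ_2 - Δ_1) = -18
  2·m_2 + 8·m_3 + 2·m_4 = 6(Δ_3 - Δ_2) = -6
Clamped end conditions give two more equations: 2h_0·m_0 + h_0·m_1 = 6(Δ_0 - p'(0)) = 6 and h_3·m_3 + 2h_3·m_4 = 6(p'(8) - Δ_3) = 6.
Hence m_0 = 131/56, m_1 = -47/28, m_2 = -13/8, m_3 = -23/28, m_4 = 107/56.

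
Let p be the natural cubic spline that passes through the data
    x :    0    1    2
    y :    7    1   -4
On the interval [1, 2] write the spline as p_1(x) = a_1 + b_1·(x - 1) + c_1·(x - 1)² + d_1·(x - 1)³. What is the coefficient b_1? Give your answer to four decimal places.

Put M_i = p'' at the i-th knot. Here h = (1, 1) and Δ = (-6, -5), so the interior equations h_(i-1)·M_(i-1) + 2(h_(i-1)+h_i)·M_i + h_i·M_(i+1) = 6(Δ_i − Δ_(i-1)) read
  1·M_0 + 4·M_1 + 1·M_2 = 6(Δ_1 - Δ_0) = 6
Natural end conditions: M_0 = M_2 = 0.
Solving the tridiagonal system: M_0 = 0, M_1 = 3/2, M_2 = 0.
On [1, 2], with p_1(x) = a_1 + b_1·(x - 1) + c_1·(x - 1)² + d_1·(x - 1)³: c_1 = M_1/2 = 3/4, d_1 = (M_2 - M_1)/(6h_1) = -1/4, b_1 = Δ_1 - h_1(2M_1 + M_2)/6 = -11/2.

-5.5000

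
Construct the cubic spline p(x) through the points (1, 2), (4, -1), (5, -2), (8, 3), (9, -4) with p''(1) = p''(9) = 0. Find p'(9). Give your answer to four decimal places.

-8.4120

Write M_i for p''(x_i). With h_i = 3, 1, 3, 1 and divided differences Δ_i = -1, -1, 5/3, -7, the continuity of p' gives the tridiagonal system
  3·M_0 + 8·M_1 + 1·M_2 = 6(Δ_1 - Δ_0) = 0
  1·M_1 + 8·M_2 + 3·M_3 = 6(Δ_2 - Δ_1) = 16
  3·M_2 + 8·M_3 + 1·M_4 = 6(Δ_3 - Δ_2) = -52
Natural end conditions: M_0 = M_4 = 0.
Solving: M_0 = 0, M_1 = -71/108, M_2 = 142/27, M_3 = -305/36, M_4 = 0.
On [8, 9], p'(x) = b_3 + 2c_3·(x - 8) + 3d_3·(x - 8)² with b_3 = Δ_3 - h_3(2M_3 + M_4)/6 = -451/108, c_3 = M_3/2 = -305/72, d_3 = (M_4 - M_3)/(6h_3) = 305/216. So p'(9) = -1817/216.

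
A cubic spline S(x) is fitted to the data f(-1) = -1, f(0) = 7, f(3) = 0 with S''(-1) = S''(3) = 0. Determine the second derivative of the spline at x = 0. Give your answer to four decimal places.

-7.7500

With σ_i denoting the second derivative at x_i, h_i = 1, 3, and Δ_i = (y_(i+1) − y_i)/h_i = 8, -7/3:
  1·σ_0 + 8·σ_1 + 3·σ_2 = 6(Δ_1 - Δ_0) = -62
Natural end conditions: σ_0 = σ_2 = 0.
Solving the tridiagonal system: σ_0 = 0, σ_1 = -31/4, σ_2 = 0.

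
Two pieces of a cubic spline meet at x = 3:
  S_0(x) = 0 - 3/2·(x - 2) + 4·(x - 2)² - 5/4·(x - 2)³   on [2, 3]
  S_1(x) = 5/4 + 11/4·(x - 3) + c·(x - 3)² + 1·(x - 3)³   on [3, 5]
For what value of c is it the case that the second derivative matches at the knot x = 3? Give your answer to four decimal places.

0.2500

S_0''(x) = 8 - 15/2·(x - 2), so S_0''(3) = 1/2. On the right, S_1''(3) = 2c, so c = 1/4.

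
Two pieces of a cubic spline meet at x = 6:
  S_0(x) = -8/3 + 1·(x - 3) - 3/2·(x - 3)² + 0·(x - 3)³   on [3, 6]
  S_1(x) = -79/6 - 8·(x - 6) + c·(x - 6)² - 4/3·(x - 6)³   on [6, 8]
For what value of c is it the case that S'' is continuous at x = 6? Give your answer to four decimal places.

S_0''(x) = -3 + 0·(x - 3), so S_0''(6) = -3. On the right, S_1''(6) = 2c, so c = -3/2.

-1.5000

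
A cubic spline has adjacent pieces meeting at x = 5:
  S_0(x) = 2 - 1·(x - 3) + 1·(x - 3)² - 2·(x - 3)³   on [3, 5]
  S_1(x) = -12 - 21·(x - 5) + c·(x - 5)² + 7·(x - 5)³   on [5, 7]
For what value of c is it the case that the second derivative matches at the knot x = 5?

-11

S_0''(x) = 2 - 12·(x - 3), so S_0''(5) = -22. On the right, S_1''(5) = 2c, so c = -11.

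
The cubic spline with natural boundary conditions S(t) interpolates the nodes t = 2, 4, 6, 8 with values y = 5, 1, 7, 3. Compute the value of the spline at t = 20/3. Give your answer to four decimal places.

Put M_i = S'' at the i-th knot. Here h = (2, 2, 2) and Δ = (-2, 3, -2), so the interior equations h_(i-1)·M_(i-1) + 2(h_(i-1)+h_i)·M_i + h_i·M_(i+1) = 6(Δ_i − Δ_(i-1)) read
  2·M_0 + 8·M_1 + 2·M_2 = 6(Δ_1 - Δ_0) = 30
  2·M_1 + 8·M_2 + 2·M_3 = 6(Δ_2 - Δ_1) = -30
Natural end conditions: M_0 = M_3 = 0.
Solving the tridiagonal system: M_0 = 0, M_1 = 5, M_2 = -5, M_3 = 0.
On [6, 8], S(t) = 7 + 4/3·(t - 6) - 5/2·(t - 6)² + 5/12·(t - 6)³.
With (t - 6) = 2/3: S(20/3) = 559/81.

6.9012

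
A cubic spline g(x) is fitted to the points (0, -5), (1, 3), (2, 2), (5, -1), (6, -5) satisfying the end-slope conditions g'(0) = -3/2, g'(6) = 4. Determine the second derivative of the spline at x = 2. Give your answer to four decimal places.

With M_i denoting the second derivative at x_i, h_i = 1, 1, 3, 1, and Δ_i = (y_(i+1) − y_i)/h_i = 8, -1, -1, -4:
  1·M_0 + 4·M_1 + 1·M_2 = 6(Δ_1 - Δ_0) = -54
  1·M_1 + 8·M_2 + 3·M_3 = 6(Δ_2 - Δ_1) = 0
  3·M_2 + 8·M_3 + 1·M_4 = 6(Δ_3 - Δ_2) = -18
Clamped end conditions give two more equations: 2h_0·M_0 + h_0·M_1 = 6(Δ_0 - g'(0)) = 57 and h_3·M_3 + 2h_3·M_4 = 6(g'(6) - Δ_3) = 48.
Solving the tridiagonal system: M_0 = 3129/76, M_1 = -963/38, M_2 = 471/76, M_3 = -307/38, M_4 = 2131/76.

6.1974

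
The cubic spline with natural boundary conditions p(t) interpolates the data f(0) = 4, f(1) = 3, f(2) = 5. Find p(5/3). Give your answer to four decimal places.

With σ_i denoting the second derivative at x_i, h_i = 1, 1, and Δ_i = (y_(i+1) − y_i)/h_i = -1, 2:
  1·σ_0 + 4·σ_1 + 1·σ_2 = 6(Δ_1 - Δ_0) = 18
Natural end conditions: σ_0 = σ_2 = 0.
Hence σ_0 = 0, σ_1 = 9/2, σ_2 = 0.
On [1, 2], p(t) = 3 + 1/2·(t - 1) + 9/4·(t - 1)² - 3/4·(t - 1)³.
With (t - 1) = 2/3: p(5/3) = 37/9.

4.1111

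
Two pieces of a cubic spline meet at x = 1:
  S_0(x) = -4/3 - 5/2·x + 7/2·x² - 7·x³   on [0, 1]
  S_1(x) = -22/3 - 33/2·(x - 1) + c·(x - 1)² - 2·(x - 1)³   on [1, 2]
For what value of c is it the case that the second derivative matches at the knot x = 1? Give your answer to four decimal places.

S_0''(x) = 7 - 42·x, so S_0''(1) = -35. On the right, S_1''(1) = 2c, so c = -35/2.

-17.5000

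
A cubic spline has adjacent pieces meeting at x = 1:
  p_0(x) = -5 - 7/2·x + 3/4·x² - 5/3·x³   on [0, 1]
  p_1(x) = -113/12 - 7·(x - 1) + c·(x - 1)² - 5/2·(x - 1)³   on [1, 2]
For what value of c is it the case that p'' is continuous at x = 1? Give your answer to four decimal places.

-4.2500

p_0''(x) = 3/2 - 10·x, so p_0''(1) = -17/2. On the right, p_1''(1) = 2c, so c = -17/4.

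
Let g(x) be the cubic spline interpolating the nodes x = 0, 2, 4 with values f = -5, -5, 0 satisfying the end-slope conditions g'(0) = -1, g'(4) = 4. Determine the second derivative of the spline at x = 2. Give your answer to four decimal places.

With M_i denoting the second derivative at x_i, h_i = 2, 2, and Δ_i = (y_(i+1) − y_i)/h_i = 0, 5/2:
  2·M_0 + 8·M_1 + 2·M_2 = 6(Δ_1 - Δ_0) = 15
Clamped end conditions give two more equations: 2h_0·M_0 + h_0·M_1 = 6(Δ_0 - g'(0)) = 6 and h_1·M_1 + 2h_1·M_2 = 6(g'(4) - Δ_1) = 9.
Solving: M_0 = 7/8, M_1 = 5/4, M_2 = 13/8.

1.2500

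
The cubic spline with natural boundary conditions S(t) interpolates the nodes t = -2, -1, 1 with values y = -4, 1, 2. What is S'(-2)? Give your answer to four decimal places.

5.7500

Put M_i = S'' at the i-th knot. Here h = (1, 2) and Δ = (5, 1/2), so the interior equations h_(i-1)·M_(i-1) + 2(h_(i-1)+h_i)·M_i + h_i·M_(i+1) = 6(Δ_i − Δ_(i-1)) read
  1·M_0 + 6·M_1 + 2·M_2 = 6(Δ_1 - Δ_0) = -27
Natural end conditions: M_0 = M_2 = 0.
Forward elimination and back-substitution give M_0 = 0, M_1 = -9/2, M_2 = 0.
On [-2, -1], S'(t) = b_0 + 2c_0·(t + 2) + 3d_0·(t + 2)² with b_0 = Δ_0 - h_0(2M_0 + M_1)/6 = 23/4, c_0 = M_0/2 = 0, d_0 = (M_1 - M_0)/(6h_0) = -3/4. So S'(-2) = 23/4.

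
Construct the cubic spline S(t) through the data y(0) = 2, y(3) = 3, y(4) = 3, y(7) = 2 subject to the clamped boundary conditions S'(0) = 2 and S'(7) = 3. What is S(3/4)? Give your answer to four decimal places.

With m_i denoting the second derivative at x_i, h_i = 3, 1, 3, and Δ_i = (y_(i+1) − y_i)/h_i = 1/3, 0, -1/3:
  3·m_0 + 8·m_1 + 1·m_2 = 6(Δ_1 - Δ_0) = -2
  1·m_1 + 8·m_2 + 3·m_3 = 6(Δ_2 - Δ_1) = -2
Clamped end conditions give two more equations: 2h_0·m_0 + h_0·m_1 = 6(Δ_0 - S'(0)) = -10 and h_2·m_2 + 2h_2·m_3 = 6(S'(7) - Δ_2) = 20.
Solving the tridiagonal system: m_0 = -338/165, m_1 = 42/55, m_2 = -108/55, m_3 = 712/165.
On [0, 3], S(t) = 2 + 2·t - 169/165·t² + 232/1485·t³.
With t = 3/4: S(3/4) = 2631/880.

2.9898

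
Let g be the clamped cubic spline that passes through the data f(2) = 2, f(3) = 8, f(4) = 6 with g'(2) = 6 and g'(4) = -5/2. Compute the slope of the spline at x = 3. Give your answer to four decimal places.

Let M_i = g''(x_i). Step sizes h_i = 1, 1; slopes of the chords Δ_i = (y_(i+1) - y_i)/h_i = 6, -2.
  1·M_0 + 4·M_1 + 1·M_2 = 6(Δ_1 - Δ_0) = -48
Clamped end conditions give two more equations: 2h_0·M_0 + h_0·M_1 = 6(Δ_0 - g'(2)) = 0 and h_1·M_1 + 2h_1·M_2 = 6(g'(4) - Δ_1) = -3.
Forward elimination and back-substitution give M_0 = 31/4, M_1 = -31/2, M_2 = 25/4.
On [3, 4], g'(x) = b_1 + 2c_1·(x - 3) + 3d_1·(x - 3)² with b_1 = Δ_1 - h_1(2M_1 + M_2)/6 = 17/8, c_1 = M_1/2 = -31/4, d_1 = (M_2 - M_1)/(6h_1) = 29/8. So g'(3) = 17/8.

2.1250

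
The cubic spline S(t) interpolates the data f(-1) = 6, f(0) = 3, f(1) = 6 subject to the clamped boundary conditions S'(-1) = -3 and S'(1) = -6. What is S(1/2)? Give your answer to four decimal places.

With m_i denoting the second derivative at x_i, h_i = 1, 1, and Δ_i = (y_(i+1) − y_i)/h_i = -3, 3:
  1·m_0 + 4·m_1 + 1·m_2 = 6(Δ_1 - Δ_0) = 36
Clamped end conditions give two more equations: 2h_0·m_0 + h_0·m_1 = 6(Δ_0 - S'(-1)) = 0 and h_1·m_1 + 2h_1·m_2 = 6(S'(1) - Δ_1) = -54.
Solving the tridiagonal system: m_0 = -21/2, m_1 = 21, m_2 = -75/2.
On [0, 1], S(t) = 3 + 9/4·t + 21/2·t² - 39/4·t³.
With t = 1/2: S(1/2) = 177/32.

5.5313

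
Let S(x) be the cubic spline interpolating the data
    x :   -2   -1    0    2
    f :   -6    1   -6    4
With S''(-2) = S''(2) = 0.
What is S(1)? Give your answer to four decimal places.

-5.0435

With m_i denoting the second derivative at x_i, h_i = 1, 1, 2, and Δ_i = (y_(i+1) − y_i)/h_i = 7, -7, 5:
  1·m_0 + 4·m_1 + 1·m_2 = 6(Δ_1 - Δ_0) = -84
  1·m_1 + 6·m_2 + 2·m_3 = 6(Δ_2 - Δ_1) = 72
Natural end conditions: m_0 = m_3 = 0.
Solving the tridiagonal system: m_0 = 0, m_1 = -576/23, m_2 = 372/23, m_3 = 0.
On [0, 2], S(x) = -6 - 133/23·x + 186/23·x² - 31/23·x³.
With x = 1: S(1) = -116/23.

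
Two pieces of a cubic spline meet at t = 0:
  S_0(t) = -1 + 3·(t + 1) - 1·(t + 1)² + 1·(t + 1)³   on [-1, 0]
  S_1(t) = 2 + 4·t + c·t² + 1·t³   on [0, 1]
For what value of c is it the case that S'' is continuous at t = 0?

S_0''(t) = -2 + 6·(t + 1), so S_0''(0) = 4. On the right, S_1''(0) = 2c, so c = 2.

2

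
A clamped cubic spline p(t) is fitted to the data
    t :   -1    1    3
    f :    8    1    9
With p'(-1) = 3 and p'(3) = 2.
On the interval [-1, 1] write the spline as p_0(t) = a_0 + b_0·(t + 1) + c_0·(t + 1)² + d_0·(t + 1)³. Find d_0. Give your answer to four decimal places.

With M_i denoting the second derivative at x_i, h_i = 2, 2, and Δ_i = (y_(i+1) − y_i)/h_i = -7/2, 4:
  2·M_0 + 8·M_1 + 2·M_2 = 6(Δ_1 - Δ_0) = 45
Clamped end conditions give two more equations: 2h_0·M_0 + h_0·M_1 = 6(Δ_0 - p'(-1)) = -39 and h_1·M_1 + 2h_1·M_2 = 6(p'(3) - Δ_1) = -12.
Solving: M_0 = -125/8, M_1 = 47/4, M_2 = -71/8.
On [-1, 1], with p_0(t) = a_0 + b_0·(t + 1) + c_0·(t + 1)² + d_0·(t + 1)³: c_0 = M_0/2 = -125/16, d_0 = (M_1 - M_0)/(6h_0) = 73/32, b_0 = Δ_0 - h_0(2M_0 + M_1)/6 = 3.

2.2813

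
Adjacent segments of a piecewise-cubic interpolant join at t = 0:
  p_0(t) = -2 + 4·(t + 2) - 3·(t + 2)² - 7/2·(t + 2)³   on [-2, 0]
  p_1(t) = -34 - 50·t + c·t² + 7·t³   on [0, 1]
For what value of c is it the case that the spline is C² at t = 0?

-24

p_0''(t) = -6 - 21·(t + 2), so p_0''(0) = -48. On the right, p_1''(0) = 2c, so c = -24.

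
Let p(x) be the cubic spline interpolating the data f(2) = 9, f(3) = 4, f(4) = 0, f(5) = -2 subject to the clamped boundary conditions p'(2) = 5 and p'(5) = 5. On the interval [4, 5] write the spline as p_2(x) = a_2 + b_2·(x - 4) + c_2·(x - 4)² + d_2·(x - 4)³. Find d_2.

5

With M_i denoting the second derivative at x_i, h_i = 1, 1, 1, and Δ_i = (y_(i+1) − y_i)/h_i = -5, -4, -2:
  1·M_0 + 4·M_1 + 1·M_2 = 6(Δ_1 - Δ_0) = 6
  1·M_1 + 4·M_2 + 1·M_3 = 6(Δ_2 - Δ_1) = 12
Clamped end conditions give two more equations: 2h_0·M_0 + h_0·M_1 = 6(Δ_0 - p'(2)) = -60 and h_2·M_2 + 2h_2·M_3 = 6(p'(5) - Δ_2) = 42.
Forward elimination and back-substitution give M_0 = -36, M_1 = 12, M_2 = -6, M_3 = 24.
On [4, 5], with p_2(x) = a_2 + b_2·(x - 4) + c_2·(x - 4)² + d_2·(x - 4)³: c_2 = M_2/2 = -3, d_2 = (M_3 - M_2)/(6h_2) = 5, b_2 = Δ_2 - h_2(2M_2 + M_3)/6 = -4.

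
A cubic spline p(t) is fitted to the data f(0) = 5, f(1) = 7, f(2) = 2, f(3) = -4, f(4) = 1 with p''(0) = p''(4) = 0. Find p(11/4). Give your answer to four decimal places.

With σ_i denoting the second derivative at x_i, h_i = 1, 1, 1, 1, and Δ_i = (y_(i+1) − y_i)/h_i = 2, -5, -6, 5:
  1·σ_0 + 4·σ_1 + 1·σ_2 = 6(Δ_1 - Δ_0) = -42
  1·σ_1 + 4·σ_2 + 1·σ_3 = 6(Δ_2 - Δ_1) = -6
  1·σ_2 + 4·σ_3 + 1·σ_4 = 6(Δ_3 - Δ_2) = 66
Natural end conditions: σ_0 = σ_4 = 0.
Solving the tridiagonal system: σ_0 = 0, σ_1 = -135/14, σ_2 = -24/7, σ_3 = 243/14, σ_4 = 0.
On [2, 3], p(t) = 2 - 31/4·(t - 2) - 12/7·(t - 2)² + 97/28·(t - 2)³.
With (t - 2) = 3/4: p(11/4) = -5941/1792.

-3.3153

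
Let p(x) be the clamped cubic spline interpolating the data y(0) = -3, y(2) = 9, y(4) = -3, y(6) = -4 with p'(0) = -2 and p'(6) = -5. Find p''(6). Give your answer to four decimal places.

-12.5000

Let m_i = p''(x_i). Step sizes h_i = 2, 2, 2; slopes of the chords Δ_i = (y_(i+1) - y_i)/h_i = 6, -6, -1/2.
  2·m_0 + 8·m_1 + 2·m_2 = 6(Δ_1 - Δ_0) = -72
  2·m_1 + 8·m_2 + 2·m_3 = 6(Δ_2 - Δ_1) = 33
Clamped end conditions give two more equations: 2h_0·m_0 + h_0·m_1 = 6(Δ_0 - p'(0)) = 48 and h_2·m_2 + 2h_2·m_3 = 6(p'(6) - Δ_2) = -27.
Forward elimination and back-substitution give m_0 = 41/2, m_1 = -17, m_2 = 23/2, m_3 = -25/2.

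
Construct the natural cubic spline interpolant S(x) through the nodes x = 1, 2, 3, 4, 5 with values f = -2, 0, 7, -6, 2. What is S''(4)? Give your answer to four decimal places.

42.8571

Let M_i = S''(x_i). Step sizes h_i = 1, 1, 1, 1; slopes of the chords Δ_i = (y_(i+1) - y_i)/h_i = 2, 7, -13, 8.
  1·M_0 + 4·M_1 + 1·M_2 = 6(Δ_1 - Δ_0) = 30
  1·M_1 + 4·M_2 + 1·M_3 = 6(Δ_2 - Δ_1) = -120
  1·M_2 + 4·M_3 + 1·M_4 = 6(Δ_3 - Δ_2) = 126
Natural end conditions: M_0 = M_4 = 0.
Solving the tridiagonal system: M_0 = 0, M_1 = 132/7, M_2 = -318/7, M_3 = 300/7, M_4 = 0.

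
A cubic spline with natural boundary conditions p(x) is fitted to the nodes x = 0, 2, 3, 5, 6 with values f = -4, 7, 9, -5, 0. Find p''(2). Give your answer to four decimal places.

-1.0968

Let m_i = p''(x_i). Step sizes h_i = 2, 1, 2, 1; slopes of the chords Δ_i = (y_(i+1) - y_i)/h_i = 11/2, 2, -7, 5.
  2·m_0 + 6·m_1 + 1·m_2 = 6(Δ_1 - Δ_0) = -21
  1·m_1 + 6·m_2 + 2·m_3 = 6(Δ_2 - Δ_1) = -54
  2·m_2 + 6·m_3 + 1·m_4 = 6(Δ_3 - Δ_2) = 72
Natural end conditions: m_0 = m_4 = 0.
Forward elimination and back-substitution give m_0 = 0, m_1 = -34/31, m_2 = -447/31, m_3 = 521/31, m_4 = 0.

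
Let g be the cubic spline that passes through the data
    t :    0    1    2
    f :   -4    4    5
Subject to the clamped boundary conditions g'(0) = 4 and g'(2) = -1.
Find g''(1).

-16

Put M_i = g'' at the i-th knot. Here h = (1, 1) and Δ = (8, 1), so the interior equations h_(i-1)·M_(i-1) + 2(h_(i-1)+h_i)·M_i + h_i·M_(i+1) = 6(Δ_i − Δ_(i-1)) read
  1·M_0 + 4·M_1 + 1·M_2 = 6(Δ_1 - Δ_0) = -42
Clamped end conditions give two more equations: 2h_0·M_0 + h_0·M_1 = 6(Δ_0 - g'(0)) = 24 and h_1·M_1 + 2h_1·M_2 = 6(g'(2) - Δ_1) = -12.
Solving the tridiagonal system: M_0 = 20, M_1 = -16, M_2 = 2.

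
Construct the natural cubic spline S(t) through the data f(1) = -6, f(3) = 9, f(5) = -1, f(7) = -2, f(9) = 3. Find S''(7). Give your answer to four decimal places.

Let σ_i = S''(x_i). Step sizes h_i = 2, 2, 2, 2; slopes of the chords Δ_i = (y_(i+1) - y_i)/h_i = 15/2, -5, -1/2, 5/2.
  2·σ_0 + 8·σ_1 + 2·σ_2 = 6(Δ_1 - Δ_0) = -75
  2·σ_1 + 8·σ_2 + 2·σ_3 = 6(Δ_2 - Δ_1) = 27
  2·σ_2 + 8·σ_3 + 2·σ_4 = 6(Δ_3 - Δ_2) = 18
Natural end conditions: σ_0 = σ_4 = 0.
Solving the tridiagonal system: σ_0 = 0, σ_1 = -1215/112, σ_2 = 165/28, σ_3 = 87/112, σ_4 = 0.

0.7768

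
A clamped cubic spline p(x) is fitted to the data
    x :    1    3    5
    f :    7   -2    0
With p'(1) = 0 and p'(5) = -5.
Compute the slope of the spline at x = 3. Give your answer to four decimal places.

Write σ_i for p''(x_i). With h_i = 2, 2 and divided differences Δ_i = -9/2, 1, the continuity of p' gives the tridiagonal system
  2·σ_0 + 8·σ_1 + 2·σ_2 = 6(Δ_1 - Δ_0) = 33
Clamped end conditions give two more equations: 2h_0·σ_0 + h_0·σ_1 = 6(Δ_0 - p'(1)) = -27 and h_1·σ_1 + 2h_1·σ_2 = 6(p'(5) - Δ_1) = -36.
Forward elimination and back-substitution give σ_0 = -97/8, σ_1 = 43/4, σ_2 = -115/8.
On [3, 5], p'(x) = b_1 + 2c_1·(x - 3) + 3d_1·(x - 3)² with b_1 = Δ_1 - h_1(2σ_1 + σ_2)/6 = -11/8, c_1 = σ_1/2 = 43/8, d_1 = (σ_2 - σ_1)/(6h_1) = -67/32. So p'(3) = -11/8.

-1.3750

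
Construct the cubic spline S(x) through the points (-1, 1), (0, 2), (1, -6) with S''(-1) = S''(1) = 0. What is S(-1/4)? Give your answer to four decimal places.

Write M_i for S''(x_i). With h_i = 1, 1 and divided differences Δ_i = 1, -8, the continuity of S' gives the tridiagonal system
  1·M_0 + 4·M_1 + 1·M_2 = 6(Δ_1 - Δ_0) = -54
Natural end conditions: M_0 = M_2 = 0.
Hence M_0 = 0, M_1 = -27/2, M_2 = 0.
On [-1, 0], S(x) = 1 + 13/4·(x + 1) + 0·(x + 1)² - 9/4·(x + 1)³.
With (x + 1) = 3/4: S(-1/4) = 637/256.

2.4883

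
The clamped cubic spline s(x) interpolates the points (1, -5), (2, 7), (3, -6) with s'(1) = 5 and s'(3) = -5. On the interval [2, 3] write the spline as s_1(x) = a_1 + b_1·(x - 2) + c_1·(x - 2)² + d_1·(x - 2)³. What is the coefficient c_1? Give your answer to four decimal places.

-32.5000

Let m_i = s''(x_i). Step sizes h_i = 1, 1; slopes of the chords Δ_i = (y_(i+1) - y_i)/h_i = 12, -13.
  1·m_0 + 4·m_1 + 1·m_2 = 6(Δ_1 - Δ_0) = -150
Clamped end conditions give two more equations: 2h_0·m_0 + h_0·m_1 = 6(Δ_0 - s'(1)) = 42 and h_1·m_1 + 2h_1·m_2 = 6(s'(3) - Δ_1) = 48.
Hence m_0 = 107/2, m_1 = -65, m_2 = 113/2.
On [2, 3], with s_1(x) = a_1 + b_1·(x - 2) + c_1·(x - 2)² + d_1·(x - 2)³: c_1 = m_1/2 = -65/2, d_1 = (m_2 - m_1)/(6h_1) = 81/4, b_1 = Δ_1 - h_1(2m_1 + m_2)/6 = -3/4.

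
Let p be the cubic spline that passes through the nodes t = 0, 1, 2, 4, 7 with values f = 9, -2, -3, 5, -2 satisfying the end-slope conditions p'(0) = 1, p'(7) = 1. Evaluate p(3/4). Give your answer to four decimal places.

1.2185

With m_i denoting the second derivative at x_i, h_i = 1, 1, 2, 3, and Δ_i = (y_(i+1) − y_i)/h_i = -11, -1, 4, -7/3:
  1·m_0 + 4·m_1 + 1·m_2 = 6(Δ_1 - Δ_0) = 60
  1·m_1 + 6·m_2 + 2·m_3 = 6(Δ_2 - Δ_1) = 30
  2·m_2 + 10·m_3 + 3·m_4 = 6(Δ_3 - Δ_2) = -38
Clamped end conditions give two more equations: 2h_0·m_0 + h_0·m_1 = 6(Δ_0 - p'(0)) = -72 and h_3·m_3 + 2h_3·m_4 = 6(p'(7) - Δ_3) = 20.
Solving the tridiagonal system: m_0 = -5131/104, m_1 = 1387/52, m_2 = 275/104, m_3 = -163/26, m_4 = 1009/156.
On [0, 1], p(t) = 9 + 1·t - 5131/208·t² + 2635/208·t³.
With t = 3/4: p(3/4) = 16221/13312.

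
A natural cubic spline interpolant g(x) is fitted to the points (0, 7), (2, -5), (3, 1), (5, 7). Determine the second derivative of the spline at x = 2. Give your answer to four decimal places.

12.8571

Write σ_i for g''(x_i). With h_i = 2, 1, 2 and divided differences Δ_i = -6, 6, 3, the continuity of g' gives the tridiagonal system
  2·σ_0 + 6·σ_1 + 1·σ_2 = 6(Δ_1 - Δ_0) = 72
  1·σ_1 + 6·σ_2 + 2·σ_3 = 6(Δ_2 - Δ_1) = -18
Natural end conditions: σ_0 = σ_3 = 0.
Solving the tridiagonal system: σ_0 = 0, σ_1 = 90/7, σ_2 = -36/7, σ_3 = 0.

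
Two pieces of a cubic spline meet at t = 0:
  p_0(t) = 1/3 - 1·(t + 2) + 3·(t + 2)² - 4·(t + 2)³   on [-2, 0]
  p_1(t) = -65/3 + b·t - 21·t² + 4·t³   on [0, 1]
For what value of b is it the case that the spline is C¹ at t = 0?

-37

p_0'(t) = -1 + 6·(t + 2) - 12·(t + 2)², so p_0'(0) = -37. On the right, p_1'(0) = b, so b = -37.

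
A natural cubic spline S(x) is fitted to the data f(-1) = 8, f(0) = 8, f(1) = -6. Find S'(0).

Put M_i = S'' at the i-th knot. Here h = (1, 1) and Δ = (0, -14), so the interior equations h_(i-1)·M_(i-1) + 2(h_(i-1)+h_i)·M_i + h_i·M_(i+1) = 6(Δ_i − Δ_(i-1)) read
  1·M_0 + 4·M_1 + 1·M_2 = 6(Δ_1 - Δ_0) = -84
Natural end conditions: M_0 = M_2 = 0.
Hence M_0 = 0, M_1 = -21, M_2 = 0.
On [0, 1], S'(x) = b_1 + 2c_1·x + 3d_1·x² with b_1 = Δ_1 - h_1(2M_1 + M_2)/6 = -7, c_1 = M_1/2 = -21/2, d_1 = (M_2 - M_1)/(6h_1) = 7/2. So S'(0) = -7.

-7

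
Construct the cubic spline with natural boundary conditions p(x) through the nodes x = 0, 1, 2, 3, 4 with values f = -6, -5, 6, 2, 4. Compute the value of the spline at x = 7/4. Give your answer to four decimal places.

With σ_i denoting the second derivative at x_i, h_i = 1, 1, 1, 1, and Δ_i = (y_(i+1) − y_i)/h_i = 1, 11, -4, 2:
  1·σ_0 + 4·σ_1 + 1·σ_2 = 6(Δ_1 - Δ_0) = 60
  1·σ_1 + 4·σ_2 + 1·σ_3 = 6(Δ_2 - Δ_1) = -90
  1·σ_2 + 4·σ_3 + 1·σ_4 = 6(Δ_3 - Δ_2) = 36
Natural end conditions: σ_0 = σ_4 = 0.
Forward elimination and back-substitution give σ_0 = 0, σ_1 = 162/7, σ_2 = -228/7, σ_3 = 120/7, σ_4 = 0.
On [1, 2], p(x) = -5 + 61/7·(x - 1) + 81/7·(x - 1)² - 65/7·(x - 1)³.
With (x - 1) = 3/4: p(7/4) = 1849/448.

4.1272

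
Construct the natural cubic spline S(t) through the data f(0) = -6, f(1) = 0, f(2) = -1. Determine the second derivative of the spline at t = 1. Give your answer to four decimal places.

-10.5000

Let σ_i = S''(x_i). Step sizes h_i = 1, 1; slopes of the chords Δ_i = (y_(i+1) - y_i)/h_i = 6, -1.
  1·σ_0 + 4·σ_1 + 1·σ_2 = 6(Δ_1 - Δ_0) = -42
Natural end conditions: σ_0 = σ_2 = 0.
Hence σ_0 = 0, σ_1 = -21/2, σ_2 = 0.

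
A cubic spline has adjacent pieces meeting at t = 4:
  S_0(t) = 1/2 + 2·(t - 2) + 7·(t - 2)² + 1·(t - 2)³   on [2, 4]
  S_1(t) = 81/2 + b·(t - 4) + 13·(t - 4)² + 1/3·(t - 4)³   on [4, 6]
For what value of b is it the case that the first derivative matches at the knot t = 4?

42

S_0'(t) = 2 + 14·(t - 2) + 3·(t - 2)², so S_0'(4) = 42. On the right, S_1'(4) = b, so b = 42.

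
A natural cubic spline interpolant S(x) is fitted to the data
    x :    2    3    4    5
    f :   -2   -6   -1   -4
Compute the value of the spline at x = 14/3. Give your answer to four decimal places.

Let σ_i = S''(x_i). Step sizes h_i = 1, 1, 1; slopes of the chords Δ_i = (y_(i+1) - y_i)/h_i = -4, 5, -3.
  1·σ_0 + 4·σ_1 + 1·σ_2 = 6(Δ_1 - Δ_0) = 54
  1·σ_1 + 4·σ_2 + 1·σ_3 = 6(Δ_2 - Δ_1) = -48
Natural end conditions: σ_0 = σ_3 = 0.
Hence σ_0 = 0, σ_1 = 88/5, σ_2 = -82/5, σ_3 = 0.
On [4, 5], S(x) = -1 + 37/15·(x - 4) - 41/5·(x - 4)² + 41/15·(x - 4)³.
With (x - 4) = 2/3: S(14/3) = -887/405.

-2.1901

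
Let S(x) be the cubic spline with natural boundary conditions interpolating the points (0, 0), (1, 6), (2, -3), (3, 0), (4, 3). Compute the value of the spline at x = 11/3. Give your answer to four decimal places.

2.3333

Put M_i = S'' at the i-th knot. Here h = (1, 1, 1, 1) and Δ = (6, -9, 3, 3), so the interior equations h_(i-1)·M_(i-1) + 2(h_(i-1)+h_i)·M_i + h_i·M_(i+1) = 6(Δ_i − Δ_(i-1)) read
  1·M_0 + 4·M_1 + 1·M_2 = 6(Δ_1 - Δ_0) = -90
  1·M_1 + 4·M_2 + 1·M_3 = 6(Δ_2 - Δ_1) = 72
  1·M_2 + 4·M_3 + 1·M_4 = 6(Δ_3 - Δ_2) = 0
Natural end conditions: M_0 = M_4 = 0.
Solving: M_0 = 0, M_1 = -117/4, M_2 = 27, M_3 = -27/4, M_4 = 0.
On [3, 4], S(x) = 0 + 21/4·(x - 3) - 27/8·(x - 3)² + 9/8·(x - 3)³.
With (x - 3) = 2/3: S(11/3) = 7/3.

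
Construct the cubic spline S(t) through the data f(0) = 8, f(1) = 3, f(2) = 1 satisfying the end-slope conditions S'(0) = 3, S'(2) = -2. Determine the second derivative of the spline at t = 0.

Write m_i for S''(x_i). With h_i = 1, 1 and divided differences Δ_i = -5, -2, the continuity of S' gives the tridiagonal system
  1·m_0 + 4·m_1 + 1·m_2 = 6(Δ_1 - Δ_0) = 18
Clamped end conditions give two more equations: 2h_0·m_0 + h_0·m_1 = 6(Δ_0 - S'(0)) = -48 and h_1·m_1 + 2h_1·m_2 = 6(S'(2) - Δ_1) = 0.
Solving: m_0 = -31, m_1 = 14, m_2 = -7.

-31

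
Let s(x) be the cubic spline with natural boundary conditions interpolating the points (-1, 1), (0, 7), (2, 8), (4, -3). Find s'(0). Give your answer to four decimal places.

Put σ_i = s'' at the i-th knot. Here h = (1, 2, 2) and Δ = (6, 1/2, -11/2), so the interior equations h_(i-1)·σ_(i-1) + 2(h_(i-1)+h_i)·σ_i + h_i·σ_(i+1) = 6(Δ_i − Δ_(i-1)) read
  1·σ_0 + 6·σ_1 + 2·σ_2 = 6(Δ_1 - Δ_0) = -33
  2·σ_1 + 8·σ_2 + 2·σ_3 = 6(Δ_2 - Δ_1) = -36
Natural end conditions: σ_0 = σ_3 = 0.
Solving: σ_0 = 0, σ_1 = -48/11, σ_2 = -75/22, σ_3 = 0.
On [0, 2], s'(x) = b_1 + 2c_1·x + 3d_1·x² with b_1 = Δ_1 - h_1(2σ_1 + σ_2)/6 = 50/11, c_1 = σ_1/2 = -24/11, d_1 = (σ_2 - σ_1)/(6h_1) = 7/88. So s'(0) = 50/11.

4.5455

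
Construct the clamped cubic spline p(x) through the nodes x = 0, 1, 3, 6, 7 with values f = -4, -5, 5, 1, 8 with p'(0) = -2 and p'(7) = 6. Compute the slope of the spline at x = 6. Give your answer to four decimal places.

Write σ_i for p''(x_i). With h_i = 1, 2, 3, 1 and divided differences Δ_i = -1, 5, -4/3, 7, the continuity of p' gives the tridiagonal system
  1·σ_0 + 6·σ_1 + 2·σ_2 = 6(Δ_1 - Δ_0) = 36
  2·σ_1 + 10·σ_2 + 3·σ_3 = 6(Δ_2 - Δ_1) = -38
  3·σ_2 + 8·σ_3 + 1·σ_4 = 6(Δ_3 - Δ_2) = 50
Clamped end conditions give two more equations: 2h_0·σ_0 + h_0·σ_1 = 6(Δ_0 - p'(0)) = 6 and h_3·σ_3 + 2h_3·σ_4 = 6(p'(7) - Δ_3) = -6.
Solving the tridiagonal system: σ_0 = -178/111, σ_1 = 1022/111, σ_2 = -979/111, σ_3 = 392/37, σ_4 = -307/37.
On [6, 7], p'(x) = b_3 + 2c_3·(x - 6) + 3d_3·(x - 6)² with b_3 = Δ_3 - h_3(2σ_3 + σ_4)/6 = 359/74, c_3 = σ_3/2 = 196/37, d_3 = (σ_4 - σ_3)/(6h_3) = -233/74. So p'(6) = 359/74.

4.8514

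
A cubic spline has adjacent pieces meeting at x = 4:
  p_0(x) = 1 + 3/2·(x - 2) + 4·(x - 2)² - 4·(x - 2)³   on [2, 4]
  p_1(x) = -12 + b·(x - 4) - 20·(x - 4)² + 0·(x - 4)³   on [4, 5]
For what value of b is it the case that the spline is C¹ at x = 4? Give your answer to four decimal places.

p_0'(x) = 3/2 + 8·(x - 2) - 12·(x - 2)², so p_0'(4) = -61/2. On the right, p_1'(4) = b, so b = -61/2.

-30.5000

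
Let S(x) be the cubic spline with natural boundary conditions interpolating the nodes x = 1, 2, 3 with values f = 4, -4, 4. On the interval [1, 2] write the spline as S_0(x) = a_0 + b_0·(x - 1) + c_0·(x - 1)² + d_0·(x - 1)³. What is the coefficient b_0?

-12

Let m_i = S''(x_i). Step sizes h_i = 1, 1; slopes of the chords Δ_i = (y_(i+1) - y_i)/h_i = -8, 8.
  1·m_0 + 4·m_1 + 1·m_2 = 6(Δ_1 - Δ_0) = 96
Natural end conditions: m_0 = m_2 = 0.
Forward elimination and back-substitution give m_0 = 0, m_1 = 24, m_2 = 0.
On [1, 2], with S_0(x) = a_0 + b_0·(x - 1) + c_0·(x - 1)² + d_0·(x - 1)³: c_0 = m_0/2 = 0, d_0 = (m_1 - m_0)/(6h_0) = 4, b_0 = Δ_0 - h_0(2m_0 + m_1)/6 = -12.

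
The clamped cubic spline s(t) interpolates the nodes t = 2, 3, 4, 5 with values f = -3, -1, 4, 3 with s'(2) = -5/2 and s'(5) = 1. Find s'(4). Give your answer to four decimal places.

Let M_i = s''(x_i). Step sizes h_i = 1, 1, 1; slopes of the chords Δ_i = (y_(i+1) - y_i)/h_i = 2, 5, -1.
  1·M_0 + 4·M_1 + 1·M_2 = 6(Δ_1 - Δ_0) = 18
  1·M_1 + 4·M_2 + 1·M_3 = 6(Δ_2 - Δ_1) = -36
Clamped end conditions give two more equations: 2h_0·M_0 + h_0·M_1 = 6(Δ_0 - s'(2)) = 27 and h_2·M_2 + 2h_2·M_3 = 6(s'(5) - Δ_2) = 12.
Hence M_0 = 164/15, M_1 = 77/15, M_2 = -202/15, M_3 = 191/15.
On [4, 5], s'(t) = b_2 + 2c_2·(t - 4) + 3d_2·(t - 4)² with b_2 = Δ_2 - h_2(2M_2 + M_3)/6 = 41/30, c_2 = M_2/2 = -101/15, d_2 = (M_3 - M_2)/(6h_2) = 131/30. So s'(4) = 41/30.

1.3667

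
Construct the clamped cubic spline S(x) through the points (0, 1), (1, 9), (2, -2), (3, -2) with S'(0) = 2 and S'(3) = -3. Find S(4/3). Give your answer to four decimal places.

With m_i denoting the second derivative at x_i, h_i = 1, 1, 1, and Δ_i = (y_(i+1) − y_i)/h_i = 8, -11, 0:
  1·m_0 + 4·m_1 + 1·m_2 = 6(Δ_1 - Δ_0) = -114
  1·m_1 + 4·m_2 + 1·m_3 = 6(Δ_2 - Δ_1) = 66
Clamped end conditions give two more equations: 2h_0·m_0 + h_0·m_1 = 6(Δ_0 - S'(0)) = 36 and h_2·m_2 + 2h_2·m_3 = 6(S'(3) - Δ_2) = -18.
Solving the tridiagonal system: m_0 = 628/15, m_1 = -716/15, m_2 = 526/15, m_3 = -398/15.
On [1, 2], S(x) = 9 - 14/15·(x - 1) - 358/15·(x - 1)² + 69/5·(x - 1)³.
With (x - 1) = 1/3: S(4/3) = 884/135.

6.5481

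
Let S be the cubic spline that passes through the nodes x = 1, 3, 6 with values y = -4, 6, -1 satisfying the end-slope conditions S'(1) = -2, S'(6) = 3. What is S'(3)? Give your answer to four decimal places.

3.1000

Write M_i for S''(x_i). With h_i = 2, 3 and divided differences Δ_i = 5, -7/3, the continuity of S' gives the tridiagonal system
  2·M_0 + 10·M_1 + 3·M_2 = 6(Δ_1 - Δ_0) = -44
Clamped end conditions give two more equations: 2h_0·M_0 + h_0·M_1 = 6(Δ_0 - S'(1)) = 42 and h_1·M_1 + 2h_1·M_2 = 6(S'(6) - Δ_1) = 32.
Solving the tridiagonal system: M_0 = 159/10, M_1 = -54/5, M_2 = 161/15.
On [3, 6], S'(x) = b_1 + 2c_1·(x - 3) + 3d_1·(x - 3)² with b_1 = Δ_1 - h_1(2M_1 + M_2)/6 = 31/10, c_1 = M_1/2 = -27/5, d_1 = (M_2 - M_1)/(6h_1) = 323/270. So S'(3) = 31/10.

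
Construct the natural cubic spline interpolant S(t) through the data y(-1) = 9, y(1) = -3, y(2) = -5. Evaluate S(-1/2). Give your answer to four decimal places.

5.3750

Write m_i for S''(x_i). With h_i = 2, 1 and divided differences Δ_i = -6, -2, the continuity of S' gives the tridiagonal system
  2·m_0 + 6·m_1 + 1·m_2 = 6(Δ_1 - Δ_0) = 24
Natural end conditions: m_0 = m_2 = 0.
Forward elimination and back-substitution give m_0 = 0, m_1 = 4, m_2 = 0.
On [-1, 1], S(t) = 9 - 22/3·(t + 1) + 0·(t + 1)² + 1/3·(t + 1)³.
With (t + 1) = 1/2: S(-1/2) = 43/8.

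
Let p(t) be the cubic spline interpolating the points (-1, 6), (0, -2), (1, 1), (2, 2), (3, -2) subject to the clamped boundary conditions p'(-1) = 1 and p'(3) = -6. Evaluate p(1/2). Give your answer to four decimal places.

-1.7478

Let σ_i = p''(x_i). Step sizes h_i = 1, 1, 1, 1; slopes of the chords Δ_i = (y_(i+1) - y_i)/h_i = -8, 3, 1, -4.
  1·σ_0 + 4·σ_1 + 1·σ_2 = 6(Δ_1 - Δ_0) = 66
  1·σ_1 + 4·σ_2 + 1·σ_3 = 6(Δ_2 - Δ_1) = -12
  1·σ_2 + 4·σ_3 + 1·σ_4 = 6(Δ_3 - Δ_2) = -30
Clamped end conditions give two more equations: 2h_0·σ_0 + h_0·σ_1 = 6(Δ_0 - p'(-1)) = -54 and h_3·σ_3 + 2h_3·σ_4 = 6(p'(3) - Δ_3) = -12.
Forward elimination and back-substitution give σ_0 = -1165/28, σ_1 = 409/14, σ_2 = -37/4, σ_3 = -59/14, σ_4 = -109/28.
On [0, 1], p(t) = -2 - 291/56·t + 409/28·t² - 359/56·t³.
With t = 1/2: p(1/2) = -783/448.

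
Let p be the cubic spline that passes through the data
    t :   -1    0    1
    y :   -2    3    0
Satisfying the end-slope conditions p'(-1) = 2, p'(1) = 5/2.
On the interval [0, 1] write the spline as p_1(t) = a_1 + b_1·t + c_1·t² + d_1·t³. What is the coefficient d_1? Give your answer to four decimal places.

Let M_i = p''(x_i). Step sizes h_i = 1, 1; slopes of the chords Δ_i = (y_(i+1) - y_i)/h_i = 5, -3.
  1·M_0 + 4·M_1 + 1·M_2 = 6(Δ_1 - Δ_0) = -48
Clamped end conditions give two more equations: 2h_0·M_0 + h_0·M_1 = 6(Δ_0 - p'(-1)) = 18 and h_1·M_1 + 2h_1·M_2 = 6(p'(1) - Δ_1) = 33.
Hence M_0 = 85/4, M_1 = -49/2, M_2 = 115/4.
On [0, 1], with p_1(t) = a_1 + b_1·t + c_1·t² + d_1·t³: c_1 = M_1/2 = -49/4, d_1 = (M_2 - M_1)/(6h_1) = 71/8, b_1 = Δ_1 - h_1(2M_1 + M_2)/6 = 3/8.

8.8750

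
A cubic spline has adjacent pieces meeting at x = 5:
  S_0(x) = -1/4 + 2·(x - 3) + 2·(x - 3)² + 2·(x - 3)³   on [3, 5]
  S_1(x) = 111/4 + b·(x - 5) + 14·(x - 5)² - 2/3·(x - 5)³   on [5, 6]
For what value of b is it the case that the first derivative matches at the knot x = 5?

34

S_0'(x) = 2 + 4·(x - 3) + 6·(x - 3)², so S_0'(5) = 34. On the right, S_1'(5) = b, so b = 34.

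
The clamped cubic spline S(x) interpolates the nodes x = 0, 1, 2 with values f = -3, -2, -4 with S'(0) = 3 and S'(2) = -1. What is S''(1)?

-5

Put m_i = S'' at the i-th knot. Here h = (1, 1) and Δ = (1, -2), so the interior equations h_(i-1)·m_(i-1) + 2(h_(i-1)+h_i)·m_i + h_i·m_(i+1) = 6(Δ_i − Δ_(i-1)) read
  1·m_0 + 4·m_1 + 1·m_2 = 6(Δ_1 - Δ_0) = -18
Clamped end conditions give two more equations: 2h_0·m_0 + h_0·m_1 = 6(Δ_0 - S'(0)) = -12 and h_1·m_1 + 2h_1·m_2 = 6(S'(2) - Δ_1) = 6.
Forward elimination and back-substitution give m_0 = -7/2, m_1 = -5, m_2 = 11/2.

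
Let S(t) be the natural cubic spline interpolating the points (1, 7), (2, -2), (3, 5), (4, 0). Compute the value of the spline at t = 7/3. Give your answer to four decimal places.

Put m_i = S'' at the i-th knot. Here h = (1, 1, 1) and Δ = (-9, 7, -5), so the interior equations h_(i-1)·m_(i-1) + 2(h_(i-1)+h_i)·m_i + h_i·m_(i+1) = 6(Δ_i − Δ_(i-1)) read
  1·m_0 + 4·m_1 + 1·m_2 = 6(Δ_1 - Δ_0) = 96
  1·m_1 + 4·m_2 + 1·m_3 = 6(Δ_2 - Δ_1) = -72
Natural end conditions: m_0 = m_3 = 0.
Forward elimination and back-substitution give m_0 = 0, m_1 = 152/5, m_2 = -128/5, m_3 = 0.
On [2, 3], S(t) = -2 + 17/15·(t - 2) + 76/5·(t - 2)² - 28/3·(t - 2)³.
With (t - 2) = 1/3: S(7/3) = -113/405.

-0.2790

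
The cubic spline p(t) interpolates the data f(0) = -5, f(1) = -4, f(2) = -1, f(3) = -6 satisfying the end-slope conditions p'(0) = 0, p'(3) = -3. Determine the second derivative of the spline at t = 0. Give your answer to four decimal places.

-0.8000

Write m_i for p''(x_i). With h_i = 1, 1, 1 and divided differences Δ_i = 1, 3, -5, the continuity of p' gives the tridiagonal system
  1·m_0 + 4·m_1 + 1·m_2 = 6(Δ_1 - Δ_0) = 12
  1·m_1 + 4·m_2 + 1·m_3 = 6(Δ_2 - Δ_1) = -48
Clamped end conditions give two more equations: 2h_0·m_0 + h_0·m_1 = 6(Δ_0 - p'(0)) = 6 and h_2·m_2 + 2h_2·m_3 = 6(p'(3) - Δ_2) = 12.
Solving the tridiagonal system: m_0 = -4/5, m_1 = 38/5, m_2 = -88/5, m_3 = 74/5.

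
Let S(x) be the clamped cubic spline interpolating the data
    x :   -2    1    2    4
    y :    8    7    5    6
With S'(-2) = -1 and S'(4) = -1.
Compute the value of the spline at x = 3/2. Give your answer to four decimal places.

5.8824

Put M_i = S'' at the i-th knot. Here h = (3, 1, 2) and Δ = (-1/3, -2, 1/2), so the interior equations h_(i-1)·M_(i-1) + 2(h_(i-1)+h_i)·M_i + h_i·M_(i+1) = 6(Δ_i − Δ_(i-1)) read
  3·M_0 + 8·M_1 + 1·M_2 = 6(Δ_1 - Δ_0) = -10
  1·M_1 + 6·M_2 + 2·M_3 = 6(Δ_2 - Δ_1) = 15
Clamped end conditions give two more equations: 2h_0·M_0 + h_0·M_1 = 6(Δ_0 - S'(-2)) = 4 and h_2·M_2 + 2h_2·M_3 = 6(S'(4) - Δ_2) = -9.
Solving: M_0 = 27/14, M_1 = -53/21, M_2 = 185/42, M_3 = -187/42.
On [1, 2], S(x) = 7 - 53/28·(x - 1) - 53/42·(x - 1)² + 97/84·(x - 1)³.
With (x - 1) = 1/2: S(3/2) = 3953/672.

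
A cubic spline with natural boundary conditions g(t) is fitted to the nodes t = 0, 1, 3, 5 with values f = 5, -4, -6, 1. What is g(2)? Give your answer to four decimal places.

Let σ_i = g''(x_i). Step sizes h_i = 1, 2, 2; slopes of the chords Δ_i = (y_(i+1) - y_i)/h_i = -9, -1, 7/2.
  1·σ_0 + 6·σ_1 + 2·σ_2 = 6(Δ_1 - Δ_0) = 48
  2·σ_1 + 8·σ_2 + 2·σ_3 = 6(Δ_2 - Δ_1) = 27
Natural end conditions: σ_0 = σ_3 = 0.
Solving: σ_0 = 0, σ_1 = 15/2, σ_2 = 3/2, σ_3 = 0.
On [1, 3], g(t) = -4 - 13/2·(t - 1) + 15/4·(t - 1)² - 1/2·(t - 1)³.
With (t - 1) = 1: g(2) = -29/4.

-7.2500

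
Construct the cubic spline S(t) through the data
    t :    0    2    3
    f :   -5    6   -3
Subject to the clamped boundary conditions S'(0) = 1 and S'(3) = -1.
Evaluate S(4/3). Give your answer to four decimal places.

Let M_i = S''(x_i). Step sizes h_i = 2, 1; slopes of the chords Δ_i = (y_(i+1) - y_i)/h_i = 11/2, -9.
  2·M_0 + 6·M_1 + 1·M_2 = 6(Δ_1 - Δ_0) = -87
Clamped end conditions give two more equations: 2h_0·M_0 + h_0·M_1 = 6(Δ_0 - S'(0)) = 27 and h_1·M_1 + 2h_1·M_2 = 6(S'(3) - Δ_1) = 48.
Hence M_0 = 247/12, M_1 = -83/3, M_2 = 227/6.
On [0, 2], S(t) = -5 + 1·t + 247/24·t² - 193/48·t³.
With t = 4/3: S(4/3) = 413/81.

5.0988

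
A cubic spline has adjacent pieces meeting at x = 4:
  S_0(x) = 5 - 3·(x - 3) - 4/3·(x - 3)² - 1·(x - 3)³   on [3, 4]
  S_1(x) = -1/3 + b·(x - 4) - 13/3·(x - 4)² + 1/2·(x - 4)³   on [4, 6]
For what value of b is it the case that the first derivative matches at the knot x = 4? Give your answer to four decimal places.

S_0'(x) = -3 - 8/3·(x - 3) - 3·(x - 3)², so S_0'(4) = -26/3. On the right, S_1'(4) = b, so b = -26/3.

-8.6667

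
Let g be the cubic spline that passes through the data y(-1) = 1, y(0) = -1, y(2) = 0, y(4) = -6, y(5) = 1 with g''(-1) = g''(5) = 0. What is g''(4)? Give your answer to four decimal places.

Put M_i = g'' at the i-th knot. Here h = (1, 2, 2, 1) and Δ = (-2, 1/2, -3, 7), so the interior equations h_(i-1)·M_(i-1) + 2(h_(i-1)+h_i)·M_i + h_i·M_(i+1) = 6(Δ_i − Δ_(i-1)) read
  1·M_0 + 6·M_1 + 2·M_2 = 6(Δ_1 - Δ_0) = 15
  2·M_1 + 8·M_2 + 2·M_3 = 6(Δ_2 - Δ_1) = -21
  2·M_2 + 6·M_3 + 1·M_4 = 6(Δ_3 - Δ_2) = 60
Natural end conditions: M_0 = M_4 = 0.
Hence M_0 = 0, M_1 = 24/5, M_2 = -69/10, M_3 = 123/10, M_4 = 0.

12.3000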